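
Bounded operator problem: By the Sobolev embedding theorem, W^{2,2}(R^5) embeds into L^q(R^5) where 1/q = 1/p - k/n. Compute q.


Using the Sobolev embedding formula: 1/q = 1/p - k/n
1/q = 1/2 - 2/5 = 1/10
q = 1/(1/10) = 10

10.0000


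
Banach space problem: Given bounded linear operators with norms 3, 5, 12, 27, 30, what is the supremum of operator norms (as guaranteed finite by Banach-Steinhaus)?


By the Uniform Boundedness Principle, the supremum of norms is finite.
sup_k ||T_k|| = max(3, 5, 12, 27, 30) = 30

30


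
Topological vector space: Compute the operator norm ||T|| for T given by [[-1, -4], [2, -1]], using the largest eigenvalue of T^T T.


A^T A = [[5, 2], [2, 17]]
trace(A^T A) = 22, det(A^T A) = 81
discriminant = 22^2 - 4*81 = 160
Largest eigenvalue of A^T A = (trace + sqrt(disc))/2 = 17.3246
||T|| = sqrt(17.3246) = 4.1623

4.1623


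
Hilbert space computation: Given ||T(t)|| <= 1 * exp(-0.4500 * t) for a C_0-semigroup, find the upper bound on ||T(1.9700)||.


||T(1.9700)|| <= 1 * exp(-0.4500 * 1.9700)
= 1 * exp(-0.8865)
= 1 * 0.4121
= 0.4121

0.4121


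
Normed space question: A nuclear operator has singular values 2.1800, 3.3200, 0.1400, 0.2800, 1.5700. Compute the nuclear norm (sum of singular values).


The nuclear norm is the sum of all singular values.
||T||_1 = 2.1800 + 3.3200 + 0.1400 + 0.2800 + 1.5700
= 7.4900

7.4900


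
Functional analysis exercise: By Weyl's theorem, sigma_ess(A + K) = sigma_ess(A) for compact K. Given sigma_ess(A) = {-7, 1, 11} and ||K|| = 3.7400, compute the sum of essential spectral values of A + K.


By Weyl's theorem, the essential spectrum is invariant under compact perturbations.
sigma_ess(A + K) = sigma_ess(A) = {-7, 1, 11}
Sum = -7 + 1 + 11 = 5

5


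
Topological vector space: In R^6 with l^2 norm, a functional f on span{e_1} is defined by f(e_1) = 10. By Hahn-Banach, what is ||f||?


The norm of f is given by ||f|| = sup_{||x||=1} |f(x)|.
On span{e_1}, ||e_1|| = 1, so ||f|| = |f(e_1)| / ||e_1||
= |10| / 1 = 10.0000

10.0000


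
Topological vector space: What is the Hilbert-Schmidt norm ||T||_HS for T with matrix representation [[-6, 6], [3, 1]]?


The Hilbert-Schmidt norm is sqrt(sum of squares of all entries).
Sum of squares = (-6)^2 + 6^2 + 3^2 + 1^2
= 36 + 36 + 9 + 1 = 82
||T||_HS = sqrt(82) = 9.0554

9.0554


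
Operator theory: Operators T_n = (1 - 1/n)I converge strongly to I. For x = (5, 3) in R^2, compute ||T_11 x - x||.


T_11 x - x = (1 - 1/11)x - x = -x/11
||x|| = sqrt(34) = 5.8310
||T_11 x - x|| = ||x||/11 = 5.8310/11 = 0.5301

0.5301


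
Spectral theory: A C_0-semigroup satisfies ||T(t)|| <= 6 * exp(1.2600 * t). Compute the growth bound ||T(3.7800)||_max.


||T(3.7800)|| <= 6 * exp(1.2600 * 3.7800)
= 6 * exp(4.7628)
= 6 * 117.0733
= 702.4396

702.4396


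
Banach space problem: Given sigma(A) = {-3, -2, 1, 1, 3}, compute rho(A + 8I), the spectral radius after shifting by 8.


Spectrum of A + 8I = {5, 6, 9, 9, 11}
Spectral radius = max |lambda| over the shifted spectrum
= max(5, 6, 9, 9, 11) = 11

11


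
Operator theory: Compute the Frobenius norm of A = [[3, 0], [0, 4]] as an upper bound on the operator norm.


||A||_F^2 = sum a_ij^2
= 3^2 + 0^2 + 0^2 + 4^2
= 9 + 0 + 0 + 16 = 25
||A||_F = sqrt(25) = 5.0000

5.0000


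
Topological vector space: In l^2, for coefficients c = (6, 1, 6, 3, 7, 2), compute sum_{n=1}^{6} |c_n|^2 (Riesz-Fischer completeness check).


sum |c_n|^2 = 6^2 + 1^2 + 6^2 + 3^2 + 7^2 + 2^2
= 36 + 1 + 36 + 9 + 49 + 4
= 135

135


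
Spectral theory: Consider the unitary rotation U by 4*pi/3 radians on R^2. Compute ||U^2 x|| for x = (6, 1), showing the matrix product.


U is a rotation by theta = 4*pi/3
U^2 = rotation by 2*theta = 8*pi/3 = 2*pi/3 (mod 2*pi)
cos(2*pi/3) = -0.5000, sin(2*pi/3) = 0.8660
U^2 x = (-0.5000 * 6 - 0.8660 * 1, 0.8660 * 6 + -0.5000 * 1)
= (-3.8660, 4.6962)
||U^2 x|| = sqrt((-3.8660)^2 + 4.6962^2) = sqrt(37.0000) = 6.0828

6.0828


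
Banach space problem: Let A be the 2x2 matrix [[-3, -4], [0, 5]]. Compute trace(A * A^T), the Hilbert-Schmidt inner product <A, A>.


trace(A * A^T) = sum of squares of all entries
= (-3)^2 + (-4)^2 + 0^2 + 5^2
= 9 + 16 + 0 + 25
= 50

50


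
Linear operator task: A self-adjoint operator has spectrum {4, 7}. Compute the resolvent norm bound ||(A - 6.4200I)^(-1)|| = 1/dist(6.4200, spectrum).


dist(6.4200, {4, 7}) = min(|6.4200 - 4|, |6.4200 - 7|)
= min(2.4200, 0.5800) = 0.5800
Resolvent bound = 1/0.5800 = 1.7241

1.7241


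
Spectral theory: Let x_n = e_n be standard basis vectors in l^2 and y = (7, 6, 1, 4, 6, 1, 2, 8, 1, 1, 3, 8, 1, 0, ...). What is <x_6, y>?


x_6 = e_6 is the standard basis vector with 1 in position 6.
<x_6, y> = y_6 = 1
As n -> infinity, <x_n, y> -> 0, confirming weak convergence of (x_n) to 0.

1


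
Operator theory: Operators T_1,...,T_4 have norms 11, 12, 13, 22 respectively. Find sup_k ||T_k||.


By the Uniform Boundedness Principle, the supremum of norms is finite.
sup_k ||T_k|| = max(11, 12, 13, 22) = 22

22


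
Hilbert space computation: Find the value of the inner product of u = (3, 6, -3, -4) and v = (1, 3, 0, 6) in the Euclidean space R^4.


Computing the standard inner product <u, v> = sum u_i * v_i
= 3*1 + 6*3 + -3*0 + -4*6
= 3 + 18 + 0 + -24
= -3

-3


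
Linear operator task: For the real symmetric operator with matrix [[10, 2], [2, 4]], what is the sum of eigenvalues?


For a self-adjoint (symmetric) matrix, the eigenvalues are real.
The sum of eigenvalues equals the trace of the matrix.
trace = 10 + 4 = 14

14


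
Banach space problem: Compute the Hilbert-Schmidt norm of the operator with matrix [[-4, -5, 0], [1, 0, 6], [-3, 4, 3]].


The Hilbert-Schmidt norm is sqrt(sum of squares of all entries).
Sum of squares = (-4)^2 + (-5)^2 + 0^2 + 1^2 + 0^2 + 6^2 + (-3)^2 + 4^2 + 3^2
= 16 + 25 + 0 + 1 + 0 + 36 + 9 + 16 + 9 = 112
||T||_HS = sqrt(112) = 10.5830

10.5830


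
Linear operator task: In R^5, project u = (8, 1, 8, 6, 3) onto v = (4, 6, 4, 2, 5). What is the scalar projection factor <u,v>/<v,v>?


Computing <u,v> = 8*4 + 1*6 + 8*4 + 6*2 + 3*5 = 97
Computing <v,v> = 4^2 + 6^2 + 4^2 + 2^2 + 5^2 = 97
Projection coefficient = 97/97 = 1.0000

1.0000


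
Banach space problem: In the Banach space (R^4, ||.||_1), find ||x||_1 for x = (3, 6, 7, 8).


The l^1 norm equals the sum of absolute values of all components.
||x||_1 = 3 + 6 + 7 + 8
= 24

24.0000


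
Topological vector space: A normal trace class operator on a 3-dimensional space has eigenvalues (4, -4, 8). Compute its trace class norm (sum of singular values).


For a normal operator, singular values equal |eigenvalues|.
Trace norm = sum |lambda_i| = 4 + 4 + 8
= 16

16


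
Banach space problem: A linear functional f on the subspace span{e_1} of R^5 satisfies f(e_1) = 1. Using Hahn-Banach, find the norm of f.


The norm of f is given by ||f|| = sup_{||x||=1} |f(x)|.
On span{e_1}, ||e_1|| = 1, so ||f|| = |f(e_1)| / ||e_1||
= |1| / 1 = 1.0000

1.0000


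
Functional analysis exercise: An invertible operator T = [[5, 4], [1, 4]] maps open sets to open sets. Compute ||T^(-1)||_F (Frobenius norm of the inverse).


det(T) = 5*4 - 4*1 = 16
T^(-1) = (1/16) * [[4, -4], [-1, 5]] = [[0.2500, -0.2500], [-0.0625, 0.3125]]
||T^(-1)||_F^2 = 0.2500^2 + (-0.2500)^2 + (-0.0625)^2 + 0.3125^2 = 0.2266
||T^(-1)||_F = sqrt(0.2266) = 0.4760

0.4760


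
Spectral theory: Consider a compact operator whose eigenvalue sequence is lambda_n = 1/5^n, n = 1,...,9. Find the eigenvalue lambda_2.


The eigenvalue formula gives lambda_2 = 1/5^2
= 1/25
= 0.0400

0.0400


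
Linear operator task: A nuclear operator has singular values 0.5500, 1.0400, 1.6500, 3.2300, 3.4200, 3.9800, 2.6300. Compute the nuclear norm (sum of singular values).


The nuclear norm is the sum of all singular values.
||T||_1 = 0.5500 + 1.0400 + 1.6500 + 3.2300 + 3.4200 + 3.9800 + 2.6300
= 16.5000

16.5000


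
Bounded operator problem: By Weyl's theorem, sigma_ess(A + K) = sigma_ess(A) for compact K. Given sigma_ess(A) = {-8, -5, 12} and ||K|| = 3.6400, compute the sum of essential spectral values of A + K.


By Weyl's theorem, the essential spectrum is invariant under compact perturbations.
sigma_ess(A + K) = sigma_ess(A) = {-8, -5, 12}
Sum = -8 + -5 + 12 = -1

-1


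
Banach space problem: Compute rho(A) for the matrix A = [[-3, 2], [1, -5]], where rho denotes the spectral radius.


For a 2x2 matrix, eigenvalues satisfy lambda^2 - (trace)*lambda + det = 0
trace = -3 + -5 = -8
det = -3*-5 - 2*1 = 13
discriminant = (-8)^2 - 4*(13) = 12
spectral radius = max |eigenvalue| = 5.7321

5.7321


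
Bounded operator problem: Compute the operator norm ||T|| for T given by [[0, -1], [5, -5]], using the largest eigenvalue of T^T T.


A^T A = [[25, -25], [-25, 26]]
trace(A^T A) = 51, det(A^T A) = 25
discriminant = 51^2 - 4*25 = 2501
Largest eigenvalue of A^T A = (trace + sqrt(disc))/2 = 50.5050
||T|| = sqrt(50.5050) = 7.1067

7.1067


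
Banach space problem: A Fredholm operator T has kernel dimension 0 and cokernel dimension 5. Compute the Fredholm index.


The Fredholm index is defined as ind(T) = dim(ker T) - dim(coker T)
= 0 - 5
= -5

-5


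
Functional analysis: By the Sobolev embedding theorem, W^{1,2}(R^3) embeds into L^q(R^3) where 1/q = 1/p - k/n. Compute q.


Using the Sobolev embedding formula: 1/q = 1/p - k/n
1/q = 1/2 - 1/3 = 1/6
q = 1/(1/6) = 6

6.0000


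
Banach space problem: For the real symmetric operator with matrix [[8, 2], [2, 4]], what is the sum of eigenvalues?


For a self-adjoint (symmetric) matrix, the eigenvalues are real.
The sum of eigenvalues equals the trace of the matrix.
trace = 8 + 4 = 12

12


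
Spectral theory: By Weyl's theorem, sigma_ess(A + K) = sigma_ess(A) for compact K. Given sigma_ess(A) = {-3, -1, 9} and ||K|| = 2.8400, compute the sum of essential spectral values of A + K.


By Weyl's theorem, the essential spectrum is invariant under compact perturbations.
sigma_ess(A + K) = sigma_ess(A) = {-3, -1, 9}
Sum = -3 + -1 + 9 = 5

5


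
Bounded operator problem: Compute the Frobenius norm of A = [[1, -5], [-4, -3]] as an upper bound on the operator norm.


||A||_F^2 = sum a_ij^2
= 1^2 + (-5)^2 + (-4)^2 + (-3)^2
= 1 + 25 + 16 + 9 = 51
||A||_F = sqrt(51) = 7.1414

7.1414


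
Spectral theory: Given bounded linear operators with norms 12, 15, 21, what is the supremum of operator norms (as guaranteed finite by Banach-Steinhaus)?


By the Uniform Boundedness Principle, the supremum of norms is finite.
sup_k ||T_k|| = max(12, 15, 21) = 21

21


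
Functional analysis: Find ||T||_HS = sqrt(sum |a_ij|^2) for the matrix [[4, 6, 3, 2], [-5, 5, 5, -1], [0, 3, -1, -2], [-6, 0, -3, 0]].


The Hilbert-Schmidt norm is sqrt(sum of squares of all entries).
Sum of squares = 4^2 + 6^2 + 3^2 + 2^2 + (-5)^2 + 5^2 + 5^2 + (-1)^2 + 0^2 + 3^2 + (-1)^2 + (-2)^2 + (-6)^2 + 0^2 + (-3)^2 + 0^2
= 16 + 36 + 9 + 4 + 25 + 25 + 25 + 1 + 0 + 9 + 1 + 4 + 36 + 0 + 9 + 0 = 200
||T||_HS = sqrt(200) = 14.1421

14.1421


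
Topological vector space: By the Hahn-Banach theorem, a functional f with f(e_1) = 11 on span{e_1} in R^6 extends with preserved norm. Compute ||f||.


The norm of f is given by ||f|| = sup_{||x||=1} |f(x)|.
On span{e_1}, ||e_1|| = 1, so ||f|| = |f(e_1)| / ||e_1||
= |11| / 1 = 11.0000

11.0000


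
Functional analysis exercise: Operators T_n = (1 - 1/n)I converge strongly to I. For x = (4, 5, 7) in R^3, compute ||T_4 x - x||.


T_4 x - x = (1 - 1/4)x - x = -x/4
||x|| = sqrt(90) = 9.4868
||T_4 x - x|| = ||x||/4 = 9.4868/4 = 2.3717

2.3717


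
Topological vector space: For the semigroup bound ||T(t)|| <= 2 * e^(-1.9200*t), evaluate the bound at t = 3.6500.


||T(3.6500)|| <= 2 * exp(-1.9200 * 3.6500)
= 2 * exp(-7.0080)
= 2 * 9.0462e-04
= 0.0018

0.0018


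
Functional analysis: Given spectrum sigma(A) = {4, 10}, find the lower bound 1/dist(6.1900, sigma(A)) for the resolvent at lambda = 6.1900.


dist(6.1900, {4, 10}) = min(|6.1900 - 4|, |6.1900 - 10|)
= min(2.1900, 3.8100) = 2.1900
Resolvent bound = 1/2.1900 = 0.4566

0.4566


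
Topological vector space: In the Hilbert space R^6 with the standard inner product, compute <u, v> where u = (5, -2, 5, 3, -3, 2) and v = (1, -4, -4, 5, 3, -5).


Computing the standard inner product <u, v> = sum u_i * v_i
= 5*1 + -2*-4 + 5*-4 + 3*5 + -3*3 + 2*-5
= 5 + 8 + -20 + 15 + -9 + -10
= -11

-11


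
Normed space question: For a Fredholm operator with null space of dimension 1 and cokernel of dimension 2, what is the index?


The Fredholm index is defined as ind(T) = dim(ker T) - dim(coker T)
= 1 - 2
= -1

-1


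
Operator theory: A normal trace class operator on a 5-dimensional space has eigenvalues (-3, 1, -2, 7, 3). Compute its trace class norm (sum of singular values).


For a normal operator, singular values equal |eigenvalues|.
Trace norm = sum |lambda_i| = 3 + 1 + 2 + 7 + 3
= 16

16


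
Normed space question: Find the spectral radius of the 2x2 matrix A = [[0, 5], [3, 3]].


For a 2x2 matrix, eigenvalues satisfy lambda^2 - (trace)*lambda + det = 0
trace = 0 + 3 = 3
det = 0*3 - 5*3 = -15
discriminant = 3^2 - 4*(-15) = 69
spectral radius = max |eigenvalue| = 5.6533

5.6533


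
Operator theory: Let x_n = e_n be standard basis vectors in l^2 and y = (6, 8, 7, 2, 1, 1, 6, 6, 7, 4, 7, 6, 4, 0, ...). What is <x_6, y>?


x_6 = e_6 is the standard basis vector with 1 in position 6.
<x_6, y> = y_6 = 1
As n -> infinity, <x_n, y> -> 0, confirming weak convergence of (x_n) to 0.

1


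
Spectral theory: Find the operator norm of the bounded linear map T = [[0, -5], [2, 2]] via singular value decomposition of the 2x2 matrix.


A^T A = [[4, 4], [4, 29]]
trace(A^T A) = 33, det(A^T A) = 100
discriminant = 33^2 - 4*100 = 689
Largest eigenvalue of A^T A = (trace + sqrt(disc))/2 = 29.6244
||T|| = sqrt(29.6244) = 5.4428

5.4428


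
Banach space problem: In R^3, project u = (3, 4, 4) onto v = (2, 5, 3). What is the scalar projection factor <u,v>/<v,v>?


Computing <u,v> = 3*2 + 4*5 + 4*3 = 38
Computing <v,v> = 2^2 + 5^2 + 3^2 = 38
Projection coefficient = 38/38 = 1.0000

1.0000


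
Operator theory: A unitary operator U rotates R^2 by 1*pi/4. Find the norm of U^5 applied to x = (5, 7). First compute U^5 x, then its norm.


U is a rotation by theta = 1*pi/4
U^5 = rotation by 5*theta = 5*pi/4
cos(5*pi/4) = -0.7071, sin(5*pi/4) = -0.7071
U^5 x = (-0.7071 * 5 - -0.7071 * 7, -0.7071 * 5 + -0.7071 * 7)
= (1.4142, -8.4853)
||U^5 x|| = sqrt(1.4142^2 + (-8.4853)^2) = sqrt(74.0000) = 8.6023

8.6023


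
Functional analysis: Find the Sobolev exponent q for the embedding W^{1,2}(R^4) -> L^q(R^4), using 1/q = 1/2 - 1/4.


Using the Sobolev embedding formula: 1/q = 1/p - k/n
1/q = 1/2 - 1/4 = 1/4
q = 1/(1/4) = 4

4.0000


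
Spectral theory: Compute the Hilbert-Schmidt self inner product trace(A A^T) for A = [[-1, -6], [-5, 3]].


trace(A * A^T) = sum of squares of all entries
= (-1)^2 + (-6)^2 + (-5)^2 + 3^2
= 1 + 36 + 25 + 9
= 71

71


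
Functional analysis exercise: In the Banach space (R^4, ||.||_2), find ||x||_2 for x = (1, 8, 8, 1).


The l^2 norm = (sum |x_i|^2)^(1/2)
Sum of 2th powers = 1 + 64 + 64 + 1 = 130
||x||_2 = (130)^(1/2) = 11.4018

11.4018


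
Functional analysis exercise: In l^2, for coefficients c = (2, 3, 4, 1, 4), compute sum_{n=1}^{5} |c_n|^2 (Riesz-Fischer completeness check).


sum |c_n|^2 = 2^2 + 3^2 + 4^2 + 1^2 + 4^2
= 4 + 9 + 16 + 1 + 16
= 46

46


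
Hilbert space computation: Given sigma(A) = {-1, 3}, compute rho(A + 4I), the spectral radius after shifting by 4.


Spectrum of A + 4I = {3, 7}
Spectral radius = max |lambda| over the shifted spectrum
= max(3, 7) = 7

7


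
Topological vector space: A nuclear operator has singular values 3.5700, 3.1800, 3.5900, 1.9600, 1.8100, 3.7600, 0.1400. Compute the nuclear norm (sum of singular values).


The nuclear norm is the sum of all singular values.
||T||_1 = 3.5700 + 3.1800 + 3.5900 + 1.9600 + 1.8100 + 3.7600 + 0.1400
= 18.0100

18.0100


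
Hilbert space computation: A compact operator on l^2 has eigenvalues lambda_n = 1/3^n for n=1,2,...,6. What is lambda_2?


The eigenvalue formula gives lambda_2 = 1/3^2
= 1/9
= 0.1111

0.1111


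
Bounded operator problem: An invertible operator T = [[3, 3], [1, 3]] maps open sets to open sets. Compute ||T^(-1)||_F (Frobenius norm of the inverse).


det(T) = 3*3 - 3*1 = 6
T^(-1) = (1/6) * [[3, -3], [-1, 3]] = [[0.5000, -0.5000], [-0.1667, 0.5000]]
||T^(-1)||_F^2 = 0.5000^2 + (-0.5000)^2 + (-0.1667)^2 + 0.5000^2 = 0.7778
||T^(-1)||_F = sqrt(0.7778) = 0.8819

0.8819


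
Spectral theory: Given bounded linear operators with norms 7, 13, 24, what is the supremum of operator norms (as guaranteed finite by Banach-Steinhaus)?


By the Uniform Boundedness Principle, the supremum of norms is finite.
sup_k ||T_k|| = max(7, 13, 24) = 24

24


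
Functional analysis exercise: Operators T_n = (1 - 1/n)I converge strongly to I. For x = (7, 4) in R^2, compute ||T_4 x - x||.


T_4 x - x = (1 - 1/4)x - x = -x/4
||x|| = sqrt(65) = 8.0623
||T_4 x - x|| = ||x||/4 = 8.0623/4 = 2.0156

2.0156


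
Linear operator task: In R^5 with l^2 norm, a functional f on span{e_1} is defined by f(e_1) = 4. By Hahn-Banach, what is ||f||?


The norm of f is given by ||f|| = sup_{||x||=1} |f(x)|.
On span{e_1}, ||e_1|| = 1, so ||f|| = |f(e_1)| / ||e_1||
= |4| / 1 = 4.0000

4.0000


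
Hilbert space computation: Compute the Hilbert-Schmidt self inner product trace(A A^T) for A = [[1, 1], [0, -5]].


trace(A * A^T) = sum of squares of all entries
= 1^2 + 1^2 + 0^2 + (-5)^2
= 1 + 1 + 0 + 25
= 27

27


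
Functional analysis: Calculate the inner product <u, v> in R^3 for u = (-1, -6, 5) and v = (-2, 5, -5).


Computing the standard inner product <u, v> = sum u_i * v_i
= -1*-2 + -6*5 + 5*-5
= 2 + -30 + -25
= -53

-53


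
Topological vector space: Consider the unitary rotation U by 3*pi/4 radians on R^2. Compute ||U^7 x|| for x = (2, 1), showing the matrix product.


U is a rotation by theta = 3*pi/4
U^7 = rotation by 7*theta = 21*pi/4 = 5*pi/4 (mod 2*pi)
cos(5*pi/4) = -0.7071, sin(5*pi/4) = -0.7071
U^7 x = (-0.7071 * 2 - -0.7071 * 1, -0.7071 * 2 + -0.7071 * 1)
= (-0.7071, -2.1213)
||U^7 x|| = sqrt((-0.7071)^2 + (-2.1213)^2) = sqrt(5.0000) = 2.2361

2.2361


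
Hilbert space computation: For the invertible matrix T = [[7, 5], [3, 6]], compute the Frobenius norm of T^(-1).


det(T) = 7*6 - 5*3 = 27
T^(-1) = (1/27) * [[6, -5], [-3, 7]] = [[0.2222, -0.1852], [-0.1111, 0.2593]]
||T^(-1)||_F^2 = 0.2222^2 + (-0.1852)^2 + (-0.1111)^2 + 0.2593^2 = 0.1632
||T^(-1)||_F = sqrt(0.1632) = 0.4040

0.4040


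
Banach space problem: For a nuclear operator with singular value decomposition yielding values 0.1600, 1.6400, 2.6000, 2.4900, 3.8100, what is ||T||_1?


The nuclear norm is the sum of all singular values.
||T||_1 = 0.1600 + 1.6400 + 2.6000 + 2.4900 + 3.8100
= 10.7000

10.7000


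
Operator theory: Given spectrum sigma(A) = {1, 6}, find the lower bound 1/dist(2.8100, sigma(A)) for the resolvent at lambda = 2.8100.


dist(2.8100, {1, 6}) = min(|2.8100 - 1|, |2.8100 - 6|)
= min(1.8100, 3.1900) = 1.8100
Resolvent bound = 1/1.8100 = 0.5525

0.5525


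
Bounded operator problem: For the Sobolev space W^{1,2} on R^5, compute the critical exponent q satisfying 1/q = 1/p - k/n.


Using the Sobolev embedding formula: 1/q = 1/p - k/n
1/q = 1/2 - 1/5 = 3/10
q = 1/(3/10) = 10/3 = 3.3333

3.3333


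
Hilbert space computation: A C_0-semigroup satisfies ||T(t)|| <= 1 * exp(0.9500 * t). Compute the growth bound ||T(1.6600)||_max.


||T(1.6600)|| <= 1 * exp(0.9500 * 1.6600)
= 1 * exp(1.5770)
= 1 * 4.8404
= 4.8404

4.8404


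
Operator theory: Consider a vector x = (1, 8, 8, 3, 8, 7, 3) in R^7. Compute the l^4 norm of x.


The l^4 norm = (sum |x_i|^4)^(1/4)
Sum of 4th powers = 1 + 4096 + 4096 + 81 + 4096 + 2401 + 81 = 14852
||x||_4 = (14852)^(1/4) = 11.0394

11.0394


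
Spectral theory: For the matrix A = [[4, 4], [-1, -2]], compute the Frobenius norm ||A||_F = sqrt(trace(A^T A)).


||A||_F^2 = sum a_ij^2
= 4^2 + 4^2 + (-1)^2 + (-2)^2
= 16 + 16 + 1 + 4 = 37
||A||_F = sqrt(37) = 6.0828

6.0828


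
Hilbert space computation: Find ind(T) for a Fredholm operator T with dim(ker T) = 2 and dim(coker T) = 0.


The Fredholm index is defined as ind(T) = dim(ker T) - dim(coker T)
= 2 - 0
= 2

2


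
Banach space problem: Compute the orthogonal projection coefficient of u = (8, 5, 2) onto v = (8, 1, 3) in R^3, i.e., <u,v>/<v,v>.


Computing <u,v> = 8*8 + 5*1 + 2*3 = 75
Computing <v,v> = 8^2 + 1^2 + 3^2 = 74
Projection coefficient = 75/74 = 1.0135

1.0135


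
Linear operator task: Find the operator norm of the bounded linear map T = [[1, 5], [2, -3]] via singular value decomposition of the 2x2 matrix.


A^T A = [[5, -1], [-1, 34]]
trace(A^T A) = 39, det(A^T A) = 169
discriminant = 39^2 - 4*169 = 845
Largest eigenvalue of A^T A = (trace + sqrt(disc))/2 = 34.0344
||T|| = sqrt(34.0344) = 5.8339

5.8339


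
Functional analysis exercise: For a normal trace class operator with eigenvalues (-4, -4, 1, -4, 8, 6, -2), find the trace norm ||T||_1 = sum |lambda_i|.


For a normal operator, singular values equal |eigenvalues|.
Trace norm = sum |lambda_i| = 4 + 4 + 1 + 4 + 8 + 6 + 2
= 29

29


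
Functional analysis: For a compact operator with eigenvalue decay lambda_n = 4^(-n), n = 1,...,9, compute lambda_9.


The eigenvalue formula gives lambda_9 = 1/4^9
= 1/262144
= 3.8147e-06

3.8147e-06


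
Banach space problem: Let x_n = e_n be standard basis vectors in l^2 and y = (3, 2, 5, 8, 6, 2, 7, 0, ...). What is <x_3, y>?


x_3 = e_3 is the standard basis vector with 1 in position 3.
<x_3, y> = y_3 = 5
As n -> infinity, <x_n, y> -> 0, confirming weak convergence of (x_n) to 0.

5


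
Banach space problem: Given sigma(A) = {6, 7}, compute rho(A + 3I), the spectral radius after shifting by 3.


Spectrum of A + 3I = {9, 10}
Spectral radius = max |lambda| over the shifted spectrum
= max(9, 10) = 10

10


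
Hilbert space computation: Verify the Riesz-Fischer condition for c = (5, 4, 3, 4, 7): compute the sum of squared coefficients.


sum |c_n|^2 = 5^2 + 4^2 + 3^2 + 4^2 + 7^2
= 25 + 16 + 9 + 16 + 49
= 115

115


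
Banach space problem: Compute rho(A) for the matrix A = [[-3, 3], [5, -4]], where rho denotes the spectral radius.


For a 2x2 matrix, eigenvalues satisfy lambda^2 - (trace)*lambda + det = 0
trace = -3 + -4 = -7
det = -3*-4 - 3*5 = -3
discriminant = (-7)^2 - 4*(-3) = 61
spectral radius = max |eigenvalue| = 7.4051

7.4051


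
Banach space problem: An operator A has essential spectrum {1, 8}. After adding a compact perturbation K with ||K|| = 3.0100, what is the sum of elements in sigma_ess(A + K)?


By Weyl's theorem, the essential spectrum is invariant under compact perturbations.
sigma_ess(A + K) = sigma_ess(A) = {1, 8}
Sum = 1 + 8 = 9

9


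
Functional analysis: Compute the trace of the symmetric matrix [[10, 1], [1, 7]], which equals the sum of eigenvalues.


For a self-adjoint (symmetric) matrix, the eigenvalues are real.
The sum of eigenvalues equals the trace of the matrix.
trace = 10 + 7 = 17

17


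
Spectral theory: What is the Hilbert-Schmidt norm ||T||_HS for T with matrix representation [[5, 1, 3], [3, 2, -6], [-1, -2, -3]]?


The Hilbert-Schmidt norm is sqrt(sum of squares of all entries).
Sum of squares = 5^2 + 1^2 + 3^2 + 3^2 + 2^2 + (-6)^2 + (-1)^2 + (-2)^2 + (-3)^2
= 25 + 1 + 9 + 9 + 4 + 36 + 1 + 4 + 9 = 98
||T||_HS = sqrt(98) = 9.8995

9.8995


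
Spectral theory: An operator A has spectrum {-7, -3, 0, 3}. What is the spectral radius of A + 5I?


Spectrum of A + 5I = {-2, 2, 5, 8}
Spectral radius = max |lambda| over the shifted spectrum
= max(2, 2, 5, 8) = 8

8


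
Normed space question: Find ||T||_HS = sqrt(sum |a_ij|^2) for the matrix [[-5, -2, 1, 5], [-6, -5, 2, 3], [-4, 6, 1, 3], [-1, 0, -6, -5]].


The Hilbert-Schmidt norm is sqrt(sum of squares of all entries).
Sum of squares = (-5)^2 + (-2)^2 + 1^2 + 5^2 + (-6)^2 + (-5)^2 + 2^2 + 3^2 + (-4)^2 + 6^2 + 1^2 + 3^2 + (-1)^2 + 0^2 + (-6)^2 + (-5)^2
= 25 + 4 + 1 + 25 + 36 + 25 + 4 + 9 + 16 + 36 + 1 + 9 + 1 + 0 + 36 + 25 = 253
||T||_HS = sqrt(253) = 15.9060

15.9060


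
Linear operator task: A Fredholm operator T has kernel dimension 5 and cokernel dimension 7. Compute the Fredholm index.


The Fredholm index is defined as ind(T) = dim(ker T) - dim(coker T)
= 5 - 7
= -2

-2


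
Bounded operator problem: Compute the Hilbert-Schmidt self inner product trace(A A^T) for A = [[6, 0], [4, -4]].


trace(A * A^T) = sum of squares of all entries
= 6^2 + 0^2 + 4^2 + (-4)^2
= 36 + 0 + 16 + 16
= 68

68


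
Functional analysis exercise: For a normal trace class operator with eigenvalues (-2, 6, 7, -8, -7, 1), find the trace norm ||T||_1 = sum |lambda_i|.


For a normal operator, singular values equal |eigenvalues|.
Trace norm = sum |lambda_i| = 2 + 6 + 7 + 8 + 7 + 1
= 31

31


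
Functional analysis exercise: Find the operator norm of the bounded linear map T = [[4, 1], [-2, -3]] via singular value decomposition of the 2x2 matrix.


A^T A = [[20, 10], [10, 10]]
trace(A^T A) = 30, det(A^T A) = 100
discriminant = 30^2 - 4*100 = 500
Largest eigenvalue of A^T A = (trace + sqrt(disc))/2 = 26.1803
||T|| = sqrt(26.1803) = 5.1167

5.1167


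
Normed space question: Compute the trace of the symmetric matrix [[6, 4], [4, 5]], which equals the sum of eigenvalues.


For a self-adjoint (symmetric) matrix, the eigenvalues are real.
The sum of eigenvalues equals the trace of the matrix.
trace = 6 + 5 = 11

11


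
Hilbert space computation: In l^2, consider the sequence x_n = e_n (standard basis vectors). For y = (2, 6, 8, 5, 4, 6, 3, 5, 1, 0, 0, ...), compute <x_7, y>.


x_7 = e_7 is the standard basis vector with 1 in position 7.
<x_7, y> = y_7 = 3
As n -> infinity, <x_n, y> -> 0, confirming weak convergence of (x_n) to 0.

3


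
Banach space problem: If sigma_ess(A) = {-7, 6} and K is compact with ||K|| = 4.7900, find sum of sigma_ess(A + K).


By Weyl's theorem, the essential spectrum is invariant under compact perturbations.
sigma_ess(A + K) = sigma_ess(A) = {-7, 6}
Sum = -7 + 6 = -1

-1


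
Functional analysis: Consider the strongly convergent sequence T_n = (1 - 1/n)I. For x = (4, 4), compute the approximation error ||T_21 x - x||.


T_21 x - x = (1 - 1/21)x - x = -x/21
||x|| = sqrt(32) = 5.6569
||T_21 x - x|| = ||x||/21 = 5.6569/21 = 0.2694

0.2694


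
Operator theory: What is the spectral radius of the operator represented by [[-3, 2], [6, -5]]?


For a 2x2 matrix, eigenvalues satisfy lambda^2 - (trace)*lambda + det = 0
trace = -3 + -5 = -8
det = -3*-5 - 2*6 = 3
discriminant = (-8)^2 - 4*(3) = 52
spectral radius = max |eigenvalue| = 7.6056

7.6056


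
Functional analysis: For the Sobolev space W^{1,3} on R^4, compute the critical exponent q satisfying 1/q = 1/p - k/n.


Using the Sobolev embedding formula: 1/q = 1/p - k/n
1/q = 1/3 - 1/4 = 1/12
q = 1/(1/12) = 12

12.0000


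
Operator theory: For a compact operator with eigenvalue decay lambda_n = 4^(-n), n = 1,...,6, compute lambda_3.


The eigenvalue formula gives lambda_3 = 1/4^3
= 1/64
= 0.0156

0.0156


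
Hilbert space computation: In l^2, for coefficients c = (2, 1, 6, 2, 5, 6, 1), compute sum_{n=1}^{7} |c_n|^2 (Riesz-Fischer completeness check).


sum |c_n|^2 = 2^2 + 1^2 + 6^2 + 2^2 + 5^2 + 6^2 + 1^2
= 4 + 1 + 36 + 4 + 25 + 36 + 1
= 107

107


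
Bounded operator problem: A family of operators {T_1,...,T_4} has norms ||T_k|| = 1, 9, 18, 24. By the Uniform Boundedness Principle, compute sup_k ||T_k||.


By the Uniform Boundedness Principle, the supremum of norms is finite.
sup_k ||T_k|| = max(1, 9, 18, 24) = 24

24


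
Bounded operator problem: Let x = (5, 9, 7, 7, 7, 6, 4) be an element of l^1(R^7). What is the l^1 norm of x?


The l^1 norm equals the sum of absolute values of all components.
||x||_1 = 5 + 9 + 7 + 7 + 7 + 6 + 4
= 45

45.0000


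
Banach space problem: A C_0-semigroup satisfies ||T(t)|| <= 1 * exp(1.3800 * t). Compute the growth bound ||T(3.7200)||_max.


||T(3.7200)|| <= 1 * exp(1.3800 * 3.7200)
= 1 * exp(5.1336)
= 1 * 169.6267
= 169.6267

169.6267


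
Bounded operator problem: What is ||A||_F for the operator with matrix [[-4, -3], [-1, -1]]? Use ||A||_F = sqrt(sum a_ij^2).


||A||_F^2 = sum a_ij^2
= (-4)^2 + (-3)^2 + (-1)^2 + (-1)^2
= 16 + 9 + 1 + 1 = 27
||A||_F = sqrt(27) = 5.1962

5.1962


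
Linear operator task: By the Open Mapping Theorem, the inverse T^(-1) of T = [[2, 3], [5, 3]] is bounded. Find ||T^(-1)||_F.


det(T) = 2*3 - 3*5 = -9
T^(-1) = (1/-9) * [[3, -3], [-5, 2]] = [[-0.3333, 0.3333], [0.5556, -0.2222]]
||T^(-1)||_F^2 = (-0.3333)^2 + 0.3333^2 + 0.5556^2 + (-0.2222)^2 = 0.5802
||T^(-1)||_F = sqrt(0.5802) = 0.7617

0.7617


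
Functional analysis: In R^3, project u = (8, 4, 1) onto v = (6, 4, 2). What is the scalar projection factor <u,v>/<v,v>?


Computing <u,v> = 8*6 + 4*4 + 1*2 = 66
Computing <v,v> = 6^2 + 4^2 + 2^2 = 56
Projection coefficient = 66/56 = 1.1786

1.1786


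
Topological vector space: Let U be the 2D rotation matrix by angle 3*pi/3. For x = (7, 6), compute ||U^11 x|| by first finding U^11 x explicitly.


U is a rotation by theta = 3*pi/3
U^11 = rotation by 11*theta = 33*pi/3 = 3*pi/3 (mod 2*pi)
cos(3*pi/3) = -1.0000, sin(3*pi/3) = 0.0000
U^11 x = (-1.0000 * 7 - 0.0000 * 6, 0.0000 * 7 + -1.0000 * 6)
= (-7.0000, -6.0000)
||U^11 x|| = sqrt((-7.0000)^2 + (-6.0000)^2) = sqrt(85.0000) = 9.2195

9.2195


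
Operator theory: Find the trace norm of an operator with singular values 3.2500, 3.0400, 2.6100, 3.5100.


The nuclear norm is the sum of all singular values.
||T||_1 = 3.2500 + 3.0400 + 2.6100 + 3.5100
= 12.4100

12.4100


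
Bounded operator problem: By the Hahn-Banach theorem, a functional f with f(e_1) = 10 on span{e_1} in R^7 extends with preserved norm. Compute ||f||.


The norm of f is given by ||f|| = sup_{||x||=1} |f(x)|.
On span{e_1}, ||e_1|| = 1, so ||f|| = |f(e_1)| / ||e_1||
= |10| / 1 = 10.0000

10.0000


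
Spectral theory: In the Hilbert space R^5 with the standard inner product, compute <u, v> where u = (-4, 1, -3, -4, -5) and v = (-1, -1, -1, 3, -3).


Computing the standard inner product <u, v> = sum u_i * v_i
= -4*-1 + 1*-1 + -3*-1 + -4*3 + -5*-3
= 4 + -1 + 3 + -12 + 15
= 9

9


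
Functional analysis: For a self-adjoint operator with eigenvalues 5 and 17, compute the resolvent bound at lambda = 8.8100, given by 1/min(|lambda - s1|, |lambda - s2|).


dist(8.8100, {5, 17}) = min(|8.8100 - 5|, |8.8100 - 17|)
= min(3.8100, 8.1900) = 3.8100
Resolvent bound = 1/3.8100 = 0.2625

0.2625


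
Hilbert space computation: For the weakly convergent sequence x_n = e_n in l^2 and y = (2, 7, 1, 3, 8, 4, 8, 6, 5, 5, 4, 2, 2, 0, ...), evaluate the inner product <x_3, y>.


x_3 = e_3 is the standard basis vector with 1 in position 3.
<x_3, y> = y_3 = 1
As n -> infinity, <x_n, y> -> 0, confirming weak convergence of (x_n) to 0.

1


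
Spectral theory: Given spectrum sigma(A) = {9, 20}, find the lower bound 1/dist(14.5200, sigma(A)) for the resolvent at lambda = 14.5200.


dist(14.5200, {9, 20}) = min(|14.5200 - 9|, |14.5200 - 20|)
= min(5.5200, 5.4800) = 5.4800
Resolvent bound = 1/5.4800 = 0.1825

0.1825


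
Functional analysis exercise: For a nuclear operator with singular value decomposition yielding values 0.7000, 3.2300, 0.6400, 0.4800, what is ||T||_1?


The nuclear norm is the sum of all singular values.
||T||_1 = 0.7000 + 3.2300 + 0.6400 + 0.4800
= 5.0500

5.0500


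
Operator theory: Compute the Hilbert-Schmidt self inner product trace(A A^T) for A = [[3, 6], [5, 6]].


trace(A * A^T) = sum of squares of all entries
= 3^2 + 6^2 + 5^2 + 6^2
= 9 + 36 + 25 + 36
= 106

106


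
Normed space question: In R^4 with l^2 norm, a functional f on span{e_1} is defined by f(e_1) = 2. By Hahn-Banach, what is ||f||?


The norm of f is given by ||f|| = sup_{||x||=1} |f(x)|.
On span{e_1}, ||e_1|| = 1, so ||f|| = |f(e_1)| / ||e_1||
= |2| / 1 = 2.0000

2.0000


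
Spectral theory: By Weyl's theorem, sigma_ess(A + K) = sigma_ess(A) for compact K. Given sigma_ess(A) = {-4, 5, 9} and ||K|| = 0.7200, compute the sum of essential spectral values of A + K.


By Weyl's theorem, the essential spectrum is invariant under compact perturbations.
sigma_ess(A + K) = sigma_ess(A) = {-4, 5, 9}
Sum = -4 + 5 + 9 = 10

10


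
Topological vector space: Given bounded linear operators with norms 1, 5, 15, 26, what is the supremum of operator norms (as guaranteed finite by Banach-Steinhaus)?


By the Uniform Boundedness Principle, the supremum of norms is finite.
sup_k ||T_k|| = max(1, 5, 15, 26) = 26

26


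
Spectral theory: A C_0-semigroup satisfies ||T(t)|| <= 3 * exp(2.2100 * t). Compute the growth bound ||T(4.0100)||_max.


||T(4.0100)|| <= 3 * exp(2.2100 * 4.0100)
= 3 * exp(8.8621)
= 3 * 7059.2917
= 21177.8751

21177.8751


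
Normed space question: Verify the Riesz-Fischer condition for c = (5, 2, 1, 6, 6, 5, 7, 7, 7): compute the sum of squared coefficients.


sum |c_n|^2 = 5^2 + 2^2 + 1^2 + 6^2 + 6^2 + 5^2 + 7^2 + 7^2 + 7^2
= 25 + 4 + 1 + 36 + 36 + 25 + 49 + 49 + 49
= 274

274


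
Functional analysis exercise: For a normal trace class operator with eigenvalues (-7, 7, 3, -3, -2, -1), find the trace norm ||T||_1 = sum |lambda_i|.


For a normal operator, singular values equal |eigenvalues|.
Trace norm = sum |lambda_i| = 7 + 7 + 3 + 3 + 2 + 1
= 23

23


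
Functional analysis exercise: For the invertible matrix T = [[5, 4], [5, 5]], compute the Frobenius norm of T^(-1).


det(T) = 5*5 - 4*5 = 5
T^(-1) = (1/5) * [[5, -4], [-5, 5]] = [[1.0000, -0.8000], [-1.0000, 1.0000]]
||T^(-1)||_F^2 = 1.0000^2 + (-0.8000)^2 + (-1.0000)^2 + 1.0000^2 = 3.6400
||T^(-1)||_F = sqrt(3.6400) = 1.9079

1.9079


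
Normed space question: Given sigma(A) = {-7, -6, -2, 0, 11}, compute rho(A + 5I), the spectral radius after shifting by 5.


Spectrum of A + 5I = {-2, -1, 3, 5, 16}
Spectral radius = max |lambda| over the shifted spectrum
= max(2, 1, 3, 5, 16) = 16

16


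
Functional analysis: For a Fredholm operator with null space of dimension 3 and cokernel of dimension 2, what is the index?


The Fredholm index is defined as ind(T) = dim(ker T) - dim(coker T)
= 3 - 2
= 1

1


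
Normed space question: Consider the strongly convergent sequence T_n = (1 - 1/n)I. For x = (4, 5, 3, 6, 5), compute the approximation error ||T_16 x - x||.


T_16 x - x = (1 - 1/16)x - x = -x/16
||x|| = sqrt(111) = 10.5357
||T_16 x - x|| = ||x||/16 = 10.5357/16 = 0.6585

0.6585


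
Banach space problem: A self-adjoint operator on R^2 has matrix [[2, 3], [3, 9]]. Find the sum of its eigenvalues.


For a self-adjoint (symmetric) matrix, the eigenvalues are real.
The sum of eigenvalues equals the trace of the matrix.
trace = 2 + 9 = 11

11


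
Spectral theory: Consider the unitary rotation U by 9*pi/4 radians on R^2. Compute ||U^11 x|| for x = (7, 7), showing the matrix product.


U is a rotation by theta = 9*pi/4
U^11 = rotation by 11*theta = 99*pi/4 = 3*pi/4 (mod 2*pi)
cos(3*pi/4) = -0.7071, sin(3*pi/4) = 0.7071
U^11 x = (-0.7071 * 7 - 0.7071 * 7, 0.7071 * 7 + -0.7071 * 7)
= (-9.8995, 0.0000)
||U^11 x|| = sqrt((-9.8995)^2 + 0.0000^2) = sqrt(98.0000) = 9.8995

9.8995


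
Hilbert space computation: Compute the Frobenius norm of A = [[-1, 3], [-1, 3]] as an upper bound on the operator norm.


||A||_F^2 = sum a_ij^2
= (-1)^2 + 3^2 + (-1)^2 + 3^2
= 1 + 9 + 1 + 9 = 20
||A||_F = sqrt(20) = 4.4721

4.4721


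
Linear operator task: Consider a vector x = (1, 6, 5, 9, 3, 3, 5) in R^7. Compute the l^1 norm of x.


The l^1 norm equals the sum of absolute values of all components.
||x||_1 = 1 + 6 + 5 + 9 + 3 + 3 + 5
= 32

32.0000


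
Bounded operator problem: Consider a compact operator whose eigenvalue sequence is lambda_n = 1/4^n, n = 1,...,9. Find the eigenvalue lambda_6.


The eigenvalue formula gives lambda_6 = 1/4^6
= 1/4096
= 2.4414e-04

2.4414e-04


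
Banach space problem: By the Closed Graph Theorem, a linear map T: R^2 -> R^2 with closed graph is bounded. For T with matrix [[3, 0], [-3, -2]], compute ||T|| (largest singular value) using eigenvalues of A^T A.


A^T A = [[18, 6], [6, 4]]
trace(A^T A) = 22, det(A^T A) = 36
discriminant = 22^2 - 4*36 = 340
Largest eigenvalue of A^T A = (trace + sqrt(disc))/2 = 20.2195
||T|| = sqrt(20.2195) = 4.4966

4.4966


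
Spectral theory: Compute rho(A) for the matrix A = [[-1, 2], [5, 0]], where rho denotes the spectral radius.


For a 2x2 matrix, eigenvalues satisfy lambda^2 - (trace)*lambda + det = 0
trace = -1 + 0 = -1
det = -1*0 - 2*5 = -10
discriminant = (-1)^2 - 4*(-10) = 41
spectral radius = max |eigenvalue| = 3.7016

3.7016


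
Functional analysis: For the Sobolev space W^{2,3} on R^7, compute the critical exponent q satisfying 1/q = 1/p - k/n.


Using the Sobolev embedding formula: 1/q = 1/p - k/n
1/q = 1/3 - 2/7 = 1/21
q = 1/(1/21) = 21

21.0000


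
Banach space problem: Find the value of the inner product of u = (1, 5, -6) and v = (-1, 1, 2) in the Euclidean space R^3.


Computing the standard inner product <u, v> = sum u_i * v_i
= 1*-1 + 5*1 + -6*2
= -1 + 5 + -12
= -8

-8


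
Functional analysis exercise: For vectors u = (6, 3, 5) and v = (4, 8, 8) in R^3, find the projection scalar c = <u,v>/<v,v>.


Computing <u,v> = 6*4 + 3*8 + 5*8 = 88
Computing <v,v> = 4^2 + 8^2 + 8^2 = 144
Projection coefficient = 88/144 = 0.6111

0.6111


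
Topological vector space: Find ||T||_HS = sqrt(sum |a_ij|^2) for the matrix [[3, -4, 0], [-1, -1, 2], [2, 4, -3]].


The Hilbert-Schmidt norm is sqrt(sum of squares of all entries).
Sum of squares = 3^2 + (-4)^2 + 0^2 + (-1)^2 + (-1)^2 + 2^2 + 2^2 + 4^2 + (-3)^2
= 9 + 16 + 0 + 1 + 1 + 4 + 4 + 16 + 9 = 60
||T||_HS = sqrt(60) = 7.7460

7.7460


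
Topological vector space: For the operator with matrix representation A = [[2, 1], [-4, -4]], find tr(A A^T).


trace(A * A^T) = sum of squares of all entries
= 2^2 + 1^2 + (-4)^2 + (-4)^2
= 4 + 1 + 16 + 16
= 37

37


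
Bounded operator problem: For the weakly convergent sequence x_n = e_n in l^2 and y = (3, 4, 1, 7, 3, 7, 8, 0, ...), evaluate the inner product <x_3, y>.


x_3 = e_3 is the standard basis vector with 1 in position 3.
<x_3, y> = y_3 = 1
As n -> infinity, <x_n, y> -> 0, confirming weak convergence of (x_n) to 0.

1


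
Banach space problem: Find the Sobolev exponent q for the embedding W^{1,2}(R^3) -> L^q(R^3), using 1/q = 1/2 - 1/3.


Using the Sobolev embedding formula: 1/q = 1/p - k/n
1/q = 1/2 - 1/3 = 1/6
q = 1/(1/6) = 6

6.0000


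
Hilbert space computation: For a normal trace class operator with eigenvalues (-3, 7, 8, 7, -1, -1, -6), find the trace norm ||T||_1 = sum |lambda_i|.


For a normal operator, singular values equal |eigenvalues|.
Trace norm = sum |lambda_i| = 3 + 7 + 8 + 7 + 1 + 1 + 6
= 33

33


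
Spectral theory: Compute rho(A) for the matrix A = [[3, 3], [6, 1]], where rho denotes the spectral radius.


For a 2x2 matrix, eigenvalues satisfy lambda^2 - (trace)*lambda + det = 0
trace = 3 + 1 = 4
det = 3*1 - 3*6 = -15
discriminant = 4^2 - 4*(-15) = 76
spectral radius = max |eigenvalue| = 6.3589

6.3589


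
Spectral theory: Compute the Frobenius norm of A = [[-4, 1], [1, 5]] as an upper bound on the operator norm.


||A||_F^2 = sum a_ij^2
= (-4)^2 + 1^2 + 1^2 + 5^2
= 16 + 1 + 1 + 25 = 43
||A||_F = sqrt(43) = 6.5574

6.5574


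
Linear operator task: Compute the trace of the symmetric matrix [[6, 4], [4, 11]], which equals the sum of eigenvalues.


For a self-adjoint (symmetric) matrix, the eigenvalues are real.
The sum of eigenvalues equals the trace of the matrix.
trace = 6 + 11 = 17

17
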